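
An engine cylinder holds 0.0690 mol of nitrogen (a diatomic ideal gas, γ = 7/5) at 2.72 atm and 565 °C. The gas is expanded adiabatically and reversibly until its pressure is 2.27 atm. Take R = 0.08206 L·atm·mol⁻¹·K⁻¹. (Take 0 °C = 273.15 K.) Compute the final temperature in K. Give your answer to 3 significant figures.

T₂ ≈ 796 K

Convert: T₁ = 838.1 K.
From PV = nRT: V₁ = nRT₁/P₁ = 1.745 L.
Adiabatic (γ = 7/5), T V^(γ−1) and P V^γ constant: T₂ = T₁·(P₂/P₁)^((γ−1)/γ) = 795.9 K; V₂ = V₁·(P₁/P₂)^(1/γ) = 1.985 L.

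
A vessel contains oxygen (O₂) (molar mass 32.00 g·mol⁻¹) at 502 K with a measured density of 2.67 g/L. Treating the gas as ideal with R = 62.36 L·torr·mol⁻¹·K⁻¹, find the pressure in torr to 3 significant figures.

P ≈ 2.61e+03 torr

ρ = PM/(RT) ⇒ P = ρRT/M = (2.67 × 62.36 × 502.0) / 32.00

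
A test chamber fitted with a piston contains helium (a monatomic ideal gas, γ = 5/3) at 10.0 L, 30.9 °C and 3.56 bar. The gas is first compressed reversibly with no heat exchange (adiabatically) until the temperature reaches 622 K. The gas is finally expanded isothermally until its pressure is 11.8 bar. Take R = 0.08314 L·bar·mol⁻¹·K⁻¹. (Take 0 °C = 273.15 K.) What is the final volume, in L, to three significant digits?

V₃ ≈ 6.17 L

Convert: T₁ = 304.0 K.
Reversible adiabatic, γ = 5/3: P₂ = P₁·(T₂/T₁)^(γ/(γ−1)) = 21.31 bar; V₂ = V₁·(T₁/T₂)^(1/(γ−1)) = 3.418 L.
Isothermal, so P V is constant: T₃ = T₂; V₃ = V₂·(P₂/P₃) = 6.172 L.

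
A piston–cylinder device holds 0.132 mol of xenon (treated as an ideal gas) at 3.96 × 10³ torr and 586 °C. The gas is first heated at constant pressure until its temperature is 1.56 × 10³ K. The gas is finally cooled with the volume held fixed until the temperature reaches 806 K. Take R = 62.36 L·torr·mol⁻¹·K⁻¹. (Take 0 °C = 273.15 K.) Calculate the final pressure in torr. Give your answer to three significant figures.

Convert: T₁ = 859.1 K.
From PV = nRT: V₁ = nRT₁/P₁ = 1.786 L.
Isobaric, so V/T is constant: P₂ = P₁; V₂ = V₁·(T₂/T₁) = 3.243 L.
V constant ⇒ P ∝ T: V₃ = V₂; P₃ = P₂·(T₃/T₂) = 2046 torr.

P₃ ≈ 2.05e+03 torr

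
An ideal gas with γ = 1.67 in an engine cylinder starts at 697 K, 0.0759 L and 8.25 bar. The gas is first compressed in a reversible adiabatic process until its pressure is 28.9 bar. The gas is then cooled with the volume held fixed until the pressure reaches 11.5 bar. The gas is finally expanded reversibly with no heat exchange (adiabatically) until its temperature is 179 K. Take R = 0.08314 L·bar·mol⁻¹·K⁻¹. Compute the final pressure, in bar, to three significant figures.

Adiabatic (γ = 1.67), T V^(γ−1) and P V^γ constant: T₂ = T₁·(P₂/P₁)^((γ−1)/γ) = 1153 K; V₂ = V₁·(P₁/P₂)^(1/γ) = 0.03583 L.
Isochoric, so P/T is constant: V₃ = V₂; T₃ = T₂·(P₃/P₂) = 458.6 K.
Adiabatic (γ = 1.67), T V^(γ−1) and P V^γ constant: P₄ = P₃·(T₄/T₃)^(γ/(γ−1)) = 1.102 bar; V₄ = V₃·(T₃/T₄)^(1/(γ−1)) = 0.1459 L.

P₄ ≈ 1.10 bar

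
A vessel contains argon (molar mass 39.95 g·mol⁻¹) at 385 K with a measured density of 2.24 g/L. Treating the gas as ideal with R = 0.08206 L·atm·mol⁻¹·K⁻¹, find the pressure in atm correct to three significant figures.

P ≈ 1.77 atm

ρ = PM/(RT) ⇒ P = ρRT/M = (2.24 × 0.08206 × 385.0) / 39.95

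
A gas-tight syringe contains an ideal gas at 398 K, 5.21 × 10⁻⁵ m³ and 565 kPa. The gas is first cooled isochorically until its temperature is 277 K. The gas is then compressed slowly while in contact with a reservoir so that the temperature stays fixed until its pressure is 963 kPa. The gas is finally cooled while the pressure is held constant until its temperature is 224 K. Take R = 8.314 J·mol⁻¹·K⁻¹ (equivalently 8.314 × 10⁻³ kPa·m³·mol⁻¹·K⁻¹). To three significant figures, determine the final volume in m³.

V₄ ≈ 1.72e-05 m³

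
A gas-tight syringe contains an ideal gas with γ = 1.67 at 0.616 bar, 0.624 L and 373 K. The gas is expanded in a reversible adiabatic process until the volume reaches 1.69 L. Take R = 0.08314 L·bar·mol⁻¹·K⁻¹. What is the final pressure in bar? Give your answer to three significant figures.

P₂ ≈ 0.117 bar

Reversible adiabatic, γ = 1.67: T₂ = T₁·(V₁/V₂)^(γ−1) = 191.3 K; P₂ = P₁·(V₁/V₂)^γ = 0.1167 bar.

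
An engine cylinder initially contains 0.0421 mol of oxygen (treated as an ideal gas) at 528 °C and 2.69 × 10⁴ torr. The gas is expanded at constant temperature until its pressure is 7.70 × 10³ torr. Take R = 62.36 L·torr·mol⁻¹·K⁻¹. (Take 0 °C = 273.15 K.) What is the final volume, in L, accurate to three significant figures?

V₂ ≈ 0.273 L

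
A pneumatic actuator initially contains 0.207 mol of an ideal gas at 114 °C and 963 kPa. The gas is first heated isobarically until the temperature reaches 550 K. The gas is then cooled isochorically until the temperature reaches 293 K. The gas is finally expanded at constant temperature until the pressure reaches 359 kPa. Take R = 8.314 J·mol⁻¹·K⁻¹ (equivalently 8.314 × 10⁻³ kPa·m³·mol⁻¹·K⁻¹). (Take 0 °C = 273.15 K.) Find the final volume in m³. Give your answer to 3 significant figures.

V₄ ≈ 0.00140 m³

Convert: T₁ = 387.1 K.
From PV = nRT: V₁ = nRT₁/P₁ = 0.0006919 m³.
Isobaric, so V/T is constant: P₂ = P₁; V₂ = V₁·(T₂/T₁) = 0.0009829 m³.
V constant ⇒ P ∝ T: V₃ = V₂; P₃ = P₂·(T₃/T₂) = 513.0 kPa.
T constant ⇒ Boyle's law P V = const: T₄ = T₃; V₄ = V₃·(P₃/P₄) = 0.001405 m³.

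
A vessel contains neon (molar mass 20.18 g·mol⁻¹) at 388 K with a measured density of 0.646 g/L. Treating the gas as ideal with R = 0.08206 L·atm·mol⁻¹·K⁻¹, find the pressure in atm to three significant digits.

P ≈ 1.02 atm

ρ = PM/(RT) ⇒ P = ρRT/M = (0.646 × 0.08206 × 388.0) / 20.18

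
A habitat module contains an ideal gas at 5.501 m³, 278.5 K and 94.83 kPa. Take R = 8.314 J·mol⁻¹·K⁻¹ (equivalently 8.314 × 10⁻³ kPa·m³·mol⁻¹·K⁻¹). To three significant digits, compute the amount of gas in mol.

PV = nRT ⇒ n = PV/(RT) = (94.83 × 5.501) / (8.314 × 10⁻³ × 278.5)

n ≈ 225 mol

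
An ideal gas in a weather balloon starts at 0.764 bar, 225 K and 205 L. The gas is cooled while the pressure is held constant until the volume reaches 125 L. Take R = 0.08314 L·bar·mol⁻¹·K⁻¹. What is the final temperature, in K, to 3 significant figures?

T₂ ≈ 137 K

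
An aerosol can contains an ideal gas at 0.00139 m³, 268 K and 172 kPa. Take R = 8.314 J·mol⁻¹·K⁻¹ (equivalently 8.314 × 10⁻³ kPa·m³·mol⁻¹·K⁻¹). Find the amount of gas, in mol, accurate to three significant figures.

PV = nRT ⇒ n = PV/(RT) = (172 × 0.00139) / (8.314 × 10⁻³ × 268)

n ≈ 0.107 mol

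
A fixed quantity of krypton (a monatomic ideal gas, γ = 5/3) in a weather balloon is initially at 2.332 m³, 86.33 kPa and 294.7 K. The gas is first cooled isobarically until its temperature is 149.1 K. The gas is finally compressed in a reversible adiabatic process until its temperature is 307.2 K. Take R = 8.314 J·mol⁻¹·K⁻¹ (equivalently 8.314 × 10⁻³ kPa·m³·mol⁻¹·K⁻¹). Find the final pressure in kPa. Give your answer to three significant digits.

P₃ ≈ 526 kPa

Isobaric, so V/T is constant: P₂ = P₁; V₂ = V₁·(T₂/T₁) = 1.180 m³.
Reversible adiabatic, γ = 5/3: P₃ = P₂·(T₃/T₂)^(γ/(γ−1)) = 526.0 kPa; V₃ = V₂·(T₂/T₃)^(1/(γ−1)) = 0.3989 m³.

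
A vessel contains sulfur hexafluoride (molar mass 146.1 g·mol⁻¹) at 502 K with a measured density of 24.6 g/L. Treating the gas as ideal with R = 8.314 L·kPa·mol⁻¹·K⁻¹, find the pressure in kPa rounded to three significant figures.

ρ = PM/(RT) ⇒ P = ρRT/M = (24.6 × 8.314 × 502.0) / 146.1

P ≈ 703 kPa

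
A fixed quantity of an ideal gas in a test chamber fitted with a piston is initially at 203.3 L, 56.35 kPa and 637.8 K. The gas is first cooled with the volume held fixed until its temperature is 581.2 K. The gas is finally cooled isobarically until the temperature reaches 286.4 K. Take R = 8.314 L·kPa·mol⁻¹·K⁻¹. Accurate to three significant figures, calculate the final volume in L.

V₃ ≈ 100 L

Isochoric, so P/T is constant: V₂ = V₁; P₂ = P₁·(T₂/T₁) = 51.35 kPa.
P constant ⇒ V ∝ T: P₃ = P₂; V₃ = V₂·(T₃/T₂) = 100.2 L.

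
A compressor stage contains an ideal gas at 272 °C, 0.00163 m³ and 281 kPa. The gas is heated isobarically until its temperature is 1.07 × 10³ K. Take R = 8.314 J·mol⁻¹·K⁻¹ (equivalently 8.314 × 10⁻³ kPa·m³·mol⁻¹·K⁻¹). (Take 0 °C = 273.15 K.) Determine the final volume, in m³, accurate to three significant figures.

Convert: T₁ = 545.1 K.
P constant ⇒ V ∝ T: P₂ = P₁; V₂ = V₁·(T₂/T₁) = 0.003199 m³.

V₂ ≈ 0.00320 m³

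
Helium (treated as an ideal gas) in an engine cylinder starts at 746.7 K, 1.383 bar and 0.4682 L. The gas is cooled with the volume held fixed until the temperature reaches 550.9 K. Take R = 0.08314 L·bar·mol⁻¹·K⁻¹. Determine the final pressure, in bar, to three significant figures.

Isochoric, so P/T is constant: V₂ = V₁; P₂ = P₁·(T₂/T₁) = 1.020 bar.

P₂ ≈ 1.02 bar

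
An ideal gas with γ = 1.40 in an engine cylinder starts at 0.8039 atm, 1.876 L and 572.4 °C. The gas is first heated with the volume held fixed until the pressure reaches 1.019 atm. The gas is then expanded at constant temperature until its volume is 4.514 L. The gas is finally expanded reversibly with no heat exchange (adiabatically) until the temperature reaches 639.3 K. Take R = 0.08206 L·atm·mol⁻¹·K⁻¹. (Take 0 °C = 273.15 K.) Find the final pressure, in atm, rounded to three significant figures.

P₄ ≈ 0.0694 atm

Convert: T₁ = 845.5 K.
Isochoric, so P/T is constant: V₂ = V₁; T₂ = T₁·(P₂/P₁) = 1072 K.
Isothermal, so P V is constant: T₃ = T₂; P₃ = P₂·(V₂/V₃) = 0.4235 atm.
Adiabatic (γ = 1.40), T V^(γ−1) and P V^γ constant: P₄ = P₃·(T₄/T₃)^(γ/(γ−1)) = 0.06941 atm; V₄ = V₃·(T₃/T₄)^(1/(γ−1)) = 16.43 L.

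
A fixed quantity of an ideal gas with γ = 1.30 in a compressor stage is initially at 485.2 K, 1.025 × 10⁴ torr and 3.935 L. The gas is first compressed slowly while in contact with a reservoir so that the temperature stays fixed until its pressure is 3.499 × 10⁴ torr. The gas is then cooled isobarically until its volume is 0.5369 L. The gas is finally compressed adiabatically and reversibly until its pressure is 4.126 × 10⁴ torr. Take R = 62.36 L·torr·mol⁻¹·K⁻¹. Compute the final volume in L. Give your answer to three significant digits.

V₄ ≈ 0.473 L

Isothermal, so P V is constant: T₂ = T₁; V₂ = V₁·(P₁/P₂) = 1.153 L.
P constant ⇒ V ∝ T: P₃ = P₂; T₃ = T₂·(V₃/V₂) = 226.0 K.
Adiabatic (γ = 1.30), T V^(γ−1) and P V^γ constant: T₄ = T₃·(P₄/P₃)^((γ−1)/γ) = 234.8 K; V₄ = V₃·(P₃/P₄)^(1/γ) = 0.4730 L.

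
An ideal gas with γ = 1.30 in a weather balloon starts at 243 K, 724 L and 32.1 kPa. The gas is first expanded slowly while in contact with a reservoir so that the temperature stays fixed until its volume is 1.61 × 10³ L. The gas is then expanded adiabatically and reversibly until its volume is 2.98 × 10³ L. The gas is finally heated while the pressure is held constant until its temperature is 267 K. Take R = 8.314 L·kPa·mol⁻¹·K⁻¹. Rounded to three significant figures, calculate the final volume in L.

Isothermal, so P V is constant: T₂ = T₁; P₂ = P₁·(V₁/V₂) = 14.44 kPa.
Adiabatic (γ = 1.30), T V^(γ−1) and P V^γ constant: T₃ = T₂·(V₂/V₃)^(γ−1) = 202.0 K; P₃ = P₂·(V₂/V₃)^γ = 6.484 kPa.
Isobaric, so V/T is constant: P₄ = P₃; V₄ = V₃·(T₄/T₃) = 3939 L.

V₄ ≈ 3.94e+03 L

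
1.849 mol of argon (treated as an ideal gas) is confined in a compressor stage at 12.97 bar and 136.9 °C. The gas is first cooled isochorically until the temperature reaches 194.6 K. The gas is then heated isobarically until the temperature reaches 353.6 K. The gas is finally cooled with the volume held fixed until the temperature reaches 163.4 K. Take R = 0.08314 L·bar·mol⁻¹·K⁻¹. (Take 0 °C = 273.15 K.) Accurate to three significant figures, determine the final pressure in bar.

Convert: T₁ = 410.0 K.
From PV = nRT: V₁ = nRT₁/P₁ = 4.860 L.
V constant ⇒ P ∝ T: V₂ = V₁; P₂ = P₁·(T₂/T₁) = 6.155 bar.
P constant ⇒ V ∝ T: P₃ = P₂; V₃ = V₂·(T₃/T₂) = 8.831 L.
Isochoric, so P/T is constant: V₄ = V₃; P₄ = P₃·(T₄/T₃) = 2.844 bar.

P₄ ≈ 2.84 bar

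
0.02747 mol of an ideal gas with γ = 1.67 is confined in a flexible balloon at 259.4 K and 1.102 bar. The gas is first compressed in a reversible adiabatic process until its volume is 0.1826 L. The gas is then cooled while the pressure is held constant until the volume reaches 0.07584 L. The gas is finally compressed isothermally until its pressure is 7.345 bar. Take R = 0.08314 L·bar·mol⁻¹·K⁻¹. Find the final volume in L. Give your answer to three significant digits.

V₄ ≈ 0.0691 L

From PV = nRT: V₁ = nRT₁/P₁ = 0.5376 L.
Reversible adiabatic, γ = 1.67: T₂ = T₁·(V₁/V₂)^(γ−1) = 534.8 K; P₂ = P₁·(V₁/V₂)^γ = 6.689 bar.
Isobaric, so V/T is constant: P₃ = P₂; T₃ = T₂·(V₃/V₂) = 222.1 K.
T constant ⇒ Boyle's law P V = const: T₄ = T₃; V₄ = V₃·(P₃/P₄) = 0.06906 L.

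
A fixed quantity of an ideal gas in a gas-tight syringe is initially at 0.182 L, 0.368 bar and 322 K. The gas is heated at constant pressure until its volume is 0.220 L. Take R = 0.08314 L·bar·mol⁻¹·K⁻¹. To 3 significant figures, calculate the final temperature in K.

Isobaric, so V/T is constant: P₂ = P₁; T₂ = T₁·(V₂/V₁) = 389.2 K.

T₂ ≈ 389 K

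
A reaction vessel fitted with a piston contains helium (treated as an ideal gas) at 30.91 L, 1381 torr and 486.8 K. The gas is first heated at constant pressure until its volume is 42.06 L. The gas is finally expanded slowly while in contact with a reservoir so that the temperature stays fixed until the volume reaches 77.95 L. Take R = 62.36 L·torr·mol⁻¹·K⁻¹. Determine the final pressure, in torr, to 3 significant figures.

P constant ⇒ V ∝ T: P₂ = P₁; T₂ = T₁·(V₂/V₁) = 662.4 K.
Isothermal, so P V is constant: T₃ = T₂; P₃ = P₂·(V₂/V₃) = 745.2 torr.

P₃ ≈ 745 torr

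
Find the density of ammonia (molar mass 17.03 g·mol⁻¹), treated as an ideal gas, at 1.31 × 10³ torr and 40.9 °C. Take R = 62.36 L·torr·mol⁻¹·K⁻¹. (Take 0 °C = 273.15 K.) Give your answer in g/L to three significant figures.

ρ ≈ 1.14 g/L

ρ = PM/(RT) = (1.31e+03 × 17.03) / (62.36 × 314.0)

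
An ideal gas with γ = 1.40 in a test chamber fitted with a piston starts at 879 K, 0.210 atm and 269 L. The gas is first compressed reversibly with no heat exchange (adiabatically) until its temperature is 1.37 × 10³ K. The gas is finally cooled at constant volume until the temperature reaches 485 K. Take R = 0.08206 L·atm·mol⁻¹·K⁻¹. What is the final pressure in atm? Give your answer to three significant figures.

P₃ ≈ 0.351 atm

Reversible adiabatic, γ = 1.40: P₂ = P₁·(T₂/T₁)^(γ/(γ−1)) = 0.9926 atm; V₂ = V₁·(T₁/T₂)^(1/(γ−1)) = 88.70 L.
V constant ⇒ P ∝ T: V₃ = V₂; P₃ = P₂·(T₃/T₂) = 0.3514 atm.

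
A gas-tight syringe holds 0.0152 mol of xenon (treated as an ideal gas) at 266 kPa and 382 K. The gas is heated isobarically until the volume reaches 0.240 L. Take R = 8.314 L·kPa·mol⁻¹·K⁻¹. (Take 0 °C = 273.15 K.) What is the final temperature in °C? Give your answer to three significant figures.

From PV = nRT: V₁ = nRT₁/P₁ = 0.1815 L.
P constant ⇒ V ∝ T: P₂ = P₁; T₂ = T₁·(V₂/V₁) = 505.2 K.

T₂ ≈ 232 °C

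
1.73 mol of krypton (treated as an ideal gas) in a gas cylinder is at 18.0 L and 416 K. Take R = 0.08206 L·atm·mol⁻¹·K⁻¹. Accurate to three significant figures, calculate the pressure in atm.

P ≈ 3.28 atm

PV = nRT ⇒ P = nRT/V = (1.73 × 0.08206 × 416) / 18.0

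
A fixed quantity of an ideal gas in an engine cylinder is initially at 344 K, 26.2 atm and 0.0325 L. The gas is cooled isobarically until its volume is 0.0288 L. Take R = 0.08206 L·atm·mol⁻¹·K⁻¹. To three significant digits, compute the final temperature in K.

T₂ ≈ 305 K

P constant ⇒ V ∝ T: P₂ = P₁; T₂ = T₁·(V₂/V₁) = 304.8 K.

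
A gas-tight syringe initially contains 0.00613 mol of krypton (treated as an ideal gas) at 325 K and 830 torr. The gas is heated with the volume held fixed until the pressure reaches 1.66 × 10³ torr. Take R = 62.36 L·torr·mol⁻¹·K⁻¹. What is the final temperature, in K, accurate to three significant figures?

T₂ ≈ 650 K

From PV = nRT: V₁ = nRT₁/P₁ = 0.1497 L.
Isochoric, so P/T is constant: V₂ = V₁; T₂ = T₁·(P₂/P₁) = 650.0 K.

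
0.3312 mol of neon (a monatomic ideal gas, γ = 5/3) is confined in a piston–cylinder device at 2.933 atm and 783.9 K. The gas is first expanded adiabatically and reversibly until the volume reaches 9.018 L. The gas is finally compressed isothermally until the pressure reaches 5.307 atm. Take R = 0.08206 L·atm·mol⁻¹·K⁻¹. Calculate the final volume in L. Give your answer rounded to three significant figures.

From PV = nRT: V₁ = nRT₁/P₁ = 7.264 L.
Reversible adiabatic, γ = 5/3: T₂ = T₁·(V₁/V₂)^(γ−1) = 678.6 K; P₂ = P₁·(V₁/V₂)^γ = 2.045 atm.
Isothermal, so P V is constant: T₃ = T₂; V₃ = V₂·(P₂/P₃) = 3.475 L.

V₃ ≈ 3.48 L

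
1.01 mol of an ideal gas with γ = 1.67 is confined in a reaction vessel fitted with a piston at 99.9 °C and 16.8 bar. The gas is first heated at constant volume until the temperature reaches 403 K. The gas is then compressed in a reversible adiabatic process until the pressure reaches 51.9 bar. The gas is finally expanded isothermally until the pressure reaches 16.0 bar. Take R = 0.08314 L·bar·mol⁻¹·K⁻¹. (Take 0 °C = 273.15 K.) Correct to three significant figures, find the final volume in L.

V₄ ≈ 3.22 L

Convert: T₁ = 373.0 K.
From PV = nRT: V₁ = nRT₁/P₁ = 1.865 L.
V constant ⇒ P ∝ T: V₂ = V₁; P₂ = P₁·(T₂/T₁) = 18.15 bar.
Adiabatic (γ = 1.67), T V^(γ−1) and P V^γ constant: T₃ = T₂·(P₃/P₂)^((γ−1)/γ) = 614.3 K; V₃ = V₂·(P₂/P₃)^(1/γ) = 0.9939 L.
Isothermal, so P V is constant: T₄ = T₃; V₄ = V₃·(P₃/P₄) = 3.224 L.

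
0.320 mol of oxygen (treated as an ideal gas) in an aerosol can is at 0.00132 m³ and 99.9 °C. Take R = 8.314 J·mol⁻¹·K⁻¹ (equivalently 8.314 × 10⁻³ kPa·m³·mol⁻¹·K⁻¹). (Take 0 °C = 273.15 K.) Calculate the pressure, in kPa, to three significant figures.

P ≈ 752 kPa

Convert: T = 373.05 K.
PV = nRT ⇒ P = nRT/V = (0.320 × 8.314 × 10⁻³ × 373.05) / 0.00132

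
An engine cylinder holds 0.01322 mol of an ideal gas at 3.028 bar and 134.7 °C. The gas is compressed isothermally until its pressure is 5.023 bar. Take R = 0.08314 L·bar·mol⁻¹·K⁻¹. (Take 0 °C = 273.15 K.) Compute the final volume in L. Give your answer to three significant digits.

Convert: T₁ = 407.8 K.
From PV = nRT: V₁ = nRT₁/P₁ = 0.1480 L.
T constant ⇒ Boyle's law P V = const: T₂ = T₁; V₂ = V₁·(P₁/P₂) = 0.08924 L.

V₂ ≈ 0.0892 L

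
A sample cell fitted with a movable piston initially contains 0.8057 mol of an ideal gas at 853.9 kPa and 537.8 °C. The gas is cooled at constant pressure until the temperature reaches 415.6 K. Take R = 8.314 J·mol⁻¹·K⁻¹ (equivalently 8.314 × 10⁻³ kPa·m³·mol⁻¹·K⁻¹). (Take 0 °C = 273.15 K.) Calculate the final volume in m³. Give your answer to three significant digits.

V₂ ≈ 0.00326 m³

Convert: T₁ = 810.9 K.
From PV = nRT: V₁ = nRT₁/P₁ = 0.006362 m³.
Isobaric, so V/T is constant: P₂ = P₁; V₂ = V₁·(T₂/T₁) = 0.003260 m³.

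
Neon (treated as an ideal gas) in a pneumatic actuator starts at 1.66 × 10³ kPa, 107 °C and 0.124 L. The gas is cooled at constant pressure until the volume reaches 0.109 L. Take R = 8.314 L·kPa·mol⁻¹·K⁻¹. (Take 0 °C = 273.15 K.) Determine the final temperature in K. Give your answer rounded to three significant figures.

T₂ ≈ 334 K

Convert: T₁ = 380.1 K.
Isobaric, so V/T is constant: P₂ = P₁; T₂ = T₁·(V₂/V₁) = 334.2 K.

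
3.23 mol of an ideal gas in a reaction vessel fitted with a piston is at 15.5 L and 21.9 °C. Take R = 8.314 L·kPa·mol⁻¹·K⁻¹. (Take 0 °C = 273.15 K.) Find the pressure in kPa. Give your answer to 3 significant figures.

P ≈ 511 kPa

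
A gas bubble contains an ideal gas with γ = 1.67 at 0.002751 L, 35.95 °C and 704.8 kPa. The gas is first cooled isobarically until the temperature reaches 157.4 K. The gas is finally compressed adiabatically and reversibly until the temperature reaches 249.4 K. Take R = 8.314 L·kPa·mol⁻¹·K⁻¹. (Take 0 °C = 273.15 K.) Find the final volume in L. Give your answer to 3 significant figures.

V₃ ≈ 0.000705 L

Convert: T₁ = 309.1 K.
P constant ⇒ V ∝ T: P₂ = P₁; V₂ = V₁·(T₂/T₁) = 0.001401 L.
Adiabatic (γ = 1.67), T V^(γ−1) and P V^γ constant: P₃ = P₂·(T₃/T₂)^(γ/(γ−1)) = 2220 kPa; V₃ = V₂·(T₂/T₃)^(1/(γ−1)) = 0.0007048 L.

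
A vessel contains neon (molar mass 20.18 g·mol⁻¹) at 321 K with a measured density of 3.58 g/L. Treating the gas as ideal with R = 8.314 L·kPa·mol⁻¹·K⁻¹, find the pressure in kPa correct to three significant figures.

P ≈ 473 kPa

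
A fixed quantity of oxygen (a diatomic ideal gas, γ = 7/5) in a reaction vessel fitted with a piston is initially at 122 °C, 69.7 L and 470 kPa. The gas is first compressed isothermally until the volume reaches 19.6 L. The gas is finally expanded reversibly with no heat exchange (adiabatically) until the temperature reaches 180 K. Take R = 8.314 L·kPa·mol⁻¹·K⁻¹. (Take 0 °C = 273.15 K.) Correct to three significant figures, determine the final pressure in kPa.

P₃ ≈ 107 kPa

Convert: T₁ = 395.1 K.
T constant ⇒ Boyle's law P V = const: T₂ = T₁; P₂ = P₁·(V₁/V₂) = 1671 kPa.
Adiabatic (γ = 7/5), T V^(γ−1) and P V^γ constant: P₃ = P₂·(T₃/T₂)^(γ/(γ−1)) = 106.6 kPa; V₃ = V₂·(T₂/T₃)^(1/(γ−1)) = 140.0 L.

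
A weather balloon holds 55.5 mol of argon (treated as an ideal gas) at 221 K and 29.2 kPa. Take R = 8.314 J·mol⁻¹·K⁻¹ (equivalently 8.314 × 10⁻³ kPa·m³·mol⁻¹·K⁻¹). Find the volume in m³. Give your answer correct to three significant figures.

V ≈ 3.49 m³

PV = nRT ⇒ V = nRT/P = (55.5 × 8.314 × 10⁻³ × 221) / 29.2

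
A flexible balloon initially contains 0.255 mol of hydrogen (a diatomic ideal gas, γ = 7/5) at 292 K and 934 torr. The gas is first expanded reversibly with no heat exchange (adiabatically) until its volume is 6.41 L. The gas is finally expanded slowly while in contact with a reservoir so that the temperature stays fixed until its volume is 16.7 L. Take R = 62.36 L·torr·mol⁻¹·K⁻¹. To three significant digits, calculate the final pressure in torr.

From PV = nRT: V₁ = nRT₁/P₁ = 4.971 L.
Adiabatic (γ = 7/5), T V^(γ−1) and P V^γ constant: T₂ = T₁·(V₁/V₂)^(γ−1) = 263.8 K; P₂ = P₁·(V₁/V₂)^γ = 654.4 torr.
T constant ⇒ Boyle's law P V = const: T₃ = T₂; P₃ = P₂·(V₂/V₃) = 251.2 torr.

P₃ ≈ 251 torr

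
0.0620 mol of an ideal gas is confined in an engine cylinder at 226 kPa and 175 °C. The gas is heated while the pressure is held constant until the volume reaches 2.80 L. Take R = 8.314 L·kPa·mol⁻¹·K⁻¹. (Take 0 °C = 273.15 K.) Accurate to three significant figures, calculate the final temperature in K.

Convert: T₁ = 448.1 K.
From PV = nRT: V₁ = nRT₁/P₁ = 1.022 L.
P constant ⇒ V ∝ T: P₂ = P₁; T₂ = T₁·(V₂/V₁) = 1228 K.

T₂ ≈ 1.23e+03 K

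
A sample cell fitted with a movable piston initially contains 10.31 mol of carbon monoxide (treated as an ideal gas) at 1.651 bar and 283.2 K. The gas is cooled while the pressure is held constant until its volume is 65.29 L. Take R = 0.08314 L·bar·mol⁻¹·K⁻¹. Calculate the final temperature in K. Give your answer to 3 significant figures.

From PV = nRT: V₁ = nRT₁/P₁ = 147.0 L.
P constant ⇒ V ∝ T: P₂ = P₁; T₂ = T₁·(V₂/V₁) = 125.8 K.

T₂ ≈ 126 K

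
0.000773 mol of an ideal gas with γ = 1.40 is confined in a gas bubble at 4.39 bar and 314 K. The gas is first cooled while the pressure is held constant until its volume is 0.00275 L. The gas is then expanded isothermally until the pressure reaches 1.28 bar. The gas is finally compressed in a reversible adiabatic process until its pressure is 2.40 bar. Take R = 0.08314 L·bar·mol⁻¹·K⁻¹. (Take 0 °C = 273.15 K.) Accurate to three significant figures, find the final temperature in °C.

T₄ ≈ -48.3 °C

From PV = nRT: V₁ = nRT₁/P₁ = 0.004597 L.
P constant ⇒ V ∝ T: P₂ = P₁; T₂ = T₁·(V₂/V₁) = 187.8 K.
Isothermal, so P V is constant: T₃ = T₂; V₃ = V₂·(P₂/P₃) = 0.009432 L.
Adiabatic (γ = 1.40), T V^(γ−1) and P V^γ constant: T₄ = T₃·(P₄/P₃)^((γ−1)/γ) = 224.8 K; V₄ = V₃·(P₃/P₄)^(1/γ) = 0.006020 L.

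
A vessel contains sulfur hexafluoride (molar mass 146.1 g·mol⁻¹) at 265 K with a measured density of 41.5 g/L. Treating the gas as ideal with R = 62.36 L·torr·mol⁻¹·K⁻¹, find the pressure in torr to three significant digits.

P ≈ 4.69e+03 torr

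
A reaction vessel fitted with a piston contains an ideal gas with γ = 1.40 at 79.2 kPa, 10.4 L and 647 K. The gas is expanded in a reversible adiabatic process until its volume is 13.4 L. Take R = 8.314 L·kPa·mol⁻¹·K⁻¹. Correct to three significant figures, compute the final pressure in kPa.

P₂ ≈ 55.5 kPa

Reversible adiabatic, γ = 1.40: T₂ = T₁·(V₁/V₂)^(γ−1) = 584.6 K; P₂ = P₁·(V₁/V₂)^γ = 55.54 kPa.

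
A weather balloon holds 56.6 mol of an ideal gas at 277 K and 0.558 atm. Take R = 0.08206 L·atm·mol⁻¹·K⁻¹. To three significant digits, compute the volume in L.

PV = nRT ⇒ V = nRT/P = (56.6 × 0.08206 × 277) / 0.558

V ≈ 2.31e+03 L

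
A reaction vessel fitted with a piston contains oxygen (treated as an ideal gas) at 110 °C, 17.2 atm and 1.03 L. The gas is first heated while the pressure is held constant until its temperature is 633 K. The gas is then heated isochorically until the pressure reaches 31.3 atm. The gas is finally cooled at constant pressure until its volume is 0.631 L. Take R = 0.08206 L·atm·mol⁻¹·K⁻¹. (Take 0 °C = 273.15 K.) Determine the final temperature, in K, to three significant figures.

Convert: T₁ = 383.1 K.
P constant ⇒ V ∝ T: P₂ = P₁; V₂ = V₁·(T₂/T₁) = 1.702 L.
V constant ⇒ P ∝ T: V₃ = V₂; T₃ = T₂·(P₃/P₂) = 1152 K.
Isobaric, so V/T is constant: P₄ = P₃; T₄ = T₃·(V₄/V₃) = 427.1 K.

T₄ ≈ 427 K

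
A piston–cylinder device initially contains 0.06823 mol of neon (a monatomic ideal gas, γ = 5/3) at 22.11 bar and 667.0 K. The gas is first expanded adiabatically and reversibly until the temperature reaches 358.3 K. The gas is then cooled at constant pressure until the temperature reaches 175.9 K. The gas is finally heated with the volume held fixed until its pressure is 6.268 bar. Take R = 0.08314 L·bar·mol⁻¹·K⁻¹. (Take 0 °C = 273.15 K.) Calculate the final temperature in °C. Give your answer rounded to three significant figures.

T₄ ≈ -37.4 °C

From PV = nRT: V₁ = nRT₁/P₁ = 0.1711 L.
Adiabatic (γ = 5/3), T V^(γ−1) and P V^γ constant: P₂ = P₁·(T₂/T₁)^(γ/(γ−1)) = 4.676 bar; V₂ = V₁·(T₁/T₂)^(1/(γ−1)) = 0.4347 L.
P constant ⇒ V ∝ T: P₃ = P₂; V₃ = V₂·(T₃/T₂) = 0.2134 L.
V constant ⇒ P ∝ T: V₄ = V₃; T₄ = T₃·(P₄/P₃) = 235.8 K.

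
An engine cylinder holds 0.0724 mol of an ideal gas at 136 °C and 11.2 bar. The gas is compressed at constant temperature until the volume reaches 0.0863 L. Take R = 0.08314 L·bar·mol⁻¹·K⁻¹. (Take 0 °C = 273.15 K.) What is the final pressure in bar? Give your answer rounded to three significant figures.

Convert: T₁ = 409.1 K.
From PV = nRT: V₁ = nRT₁/P₁ = 0.2199 L.
Isothermal, so P V is constant: T₂ = T₁; P₂ = P₁·(V₁/V₂) = 28.54 bar.

P₂ ≈ 28.5 bar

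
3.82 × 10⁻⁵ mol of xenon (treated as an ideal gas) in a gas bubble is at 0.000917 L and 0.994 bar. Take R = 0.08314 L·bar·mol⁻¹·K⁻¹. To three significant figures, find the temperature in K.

T ≈ 287 K

PV = nRT ⇒ T = PV/(nR) = (0.994 × 0.000917) / (3.82e-05 × 0.08314)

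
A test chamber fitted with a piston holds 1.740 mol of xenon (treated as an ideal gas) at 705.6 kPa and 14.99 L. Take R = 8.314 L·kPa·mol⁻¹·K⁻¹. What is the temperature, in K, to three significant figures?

PV = nRT ⇒ T = PV/(nR) = (705.6 × 14.99) / (1.740 × 8.314)

T ≈ 731 K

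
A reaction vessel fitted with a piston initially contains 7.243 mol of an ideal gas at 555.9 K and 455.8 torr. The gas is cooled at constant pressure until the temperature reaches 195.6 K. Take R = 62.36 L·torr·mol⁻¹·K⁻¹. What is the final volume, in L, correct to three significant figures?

V₂ ≈ 194 L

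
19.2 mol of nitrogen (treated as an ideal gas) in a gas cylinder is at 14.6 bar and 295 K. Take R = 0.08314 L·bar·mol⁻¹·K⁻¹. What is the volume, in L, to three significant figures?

PV = nRT ⇒ V = nRT/P = (19.2 × 0.08314 × 295) / 14.6

V ≈ 32.3 L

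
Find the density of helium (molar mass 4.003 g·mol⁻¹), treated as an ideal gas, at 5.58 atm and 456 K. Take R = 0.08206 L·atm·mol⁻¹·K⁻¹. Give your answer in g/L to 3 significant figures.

ρ = PM/(RT) = (5.58 × 4.003) / (0.08206 × 456.0)

ρ ≈ 0.597 g/L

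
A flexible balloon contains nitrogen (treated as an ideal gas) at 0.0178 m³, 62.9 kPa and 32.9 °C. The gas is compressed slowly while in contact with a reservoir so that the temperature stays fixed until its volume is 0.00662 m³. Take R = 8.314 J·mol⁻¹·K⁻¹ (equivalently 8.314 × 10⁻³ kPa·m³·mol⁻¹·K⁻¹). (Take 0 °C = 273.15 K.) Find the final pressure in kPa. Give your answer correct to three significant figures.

P₂ ≈ 169 kPa

Convert: T₁ = 306.0 K.
T constant ⇒ Boyle's law P V = const: T₂ = T₁; P₂ = P₁·(V₁/V₂) = 169.1 kPa.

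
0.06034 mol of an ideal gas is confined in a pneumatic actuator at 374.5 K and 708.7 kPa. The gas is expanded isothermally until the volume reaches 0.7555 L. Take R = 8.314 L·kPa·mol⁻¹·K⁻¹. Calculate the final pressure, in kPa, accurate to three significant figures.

P₂ ≈ 249 kPa

From PV = nRT: V₁ = nRT₁/P₁ = 0.2651 L.
Isothermal, so P V is constant: T₂ = T₁; P₂ = P₁·(V₁/V₂) = 248.7 kPa.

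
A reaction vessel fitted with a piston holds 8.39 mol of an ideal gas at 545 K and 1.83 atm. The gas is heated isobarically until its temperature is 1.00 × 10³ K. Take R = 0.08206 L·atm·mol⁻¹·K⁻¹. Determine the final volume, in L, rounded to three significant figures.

From PV = nRT: V₁ = nRT₁/P₁ = 205.0 L.
Isobaric, so V/T is constant: P₂ = P₁; V₂ = V₁·(T₂/T₁) = 376.2 L.

V₂ ≈ 376 L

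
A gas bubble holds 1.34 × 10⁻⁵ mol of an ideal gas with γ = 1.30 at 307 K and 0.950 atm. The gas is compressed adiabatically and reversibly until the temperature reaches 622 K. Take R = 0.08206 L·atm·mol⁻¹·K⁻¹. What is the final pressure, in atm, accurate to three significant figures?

From PV = nRT: V₁ = nRT₁/P₁ = 0.0003553 L.
Reversible adiabatic, γ = 1.30: P₂ = P₁·(T₂/T₁)^(γ/(γ−1)) = 20.26 atm; V₂ = V₁·(T₁/T₂)^(1/(γ−1)) = 3.377e-05 L.

P₂ ≈ 20.3 atm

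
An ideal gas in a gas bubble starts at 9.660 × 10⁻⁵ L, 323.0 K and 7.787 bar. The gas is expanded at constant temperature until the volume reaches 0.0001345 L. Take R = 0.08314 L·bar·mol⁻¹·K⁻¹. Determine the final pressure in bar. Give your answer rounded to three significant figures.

Isothermal, so P V is constant: T₂ = T₁; P₂ = P₁·(V₁/V₂) = 5.593 bar.

P₂ ≈ 5.59 bar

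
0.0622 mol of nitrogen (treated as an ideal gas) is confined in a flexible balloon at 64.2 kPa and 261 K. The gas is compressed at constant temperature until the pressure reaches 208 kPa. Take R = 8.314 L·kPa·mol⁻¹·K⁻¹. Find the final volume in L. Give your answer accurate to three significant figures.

From PV = nRT: V₁ = nRT₁/P₁ = 2.102 L.
T constant ⇒ Boyle's law P V = const: T₂ = T₁; V₂ = V₁·(P₁/P₂) = 0.6489 L.

V₂ ≈ 0.649 L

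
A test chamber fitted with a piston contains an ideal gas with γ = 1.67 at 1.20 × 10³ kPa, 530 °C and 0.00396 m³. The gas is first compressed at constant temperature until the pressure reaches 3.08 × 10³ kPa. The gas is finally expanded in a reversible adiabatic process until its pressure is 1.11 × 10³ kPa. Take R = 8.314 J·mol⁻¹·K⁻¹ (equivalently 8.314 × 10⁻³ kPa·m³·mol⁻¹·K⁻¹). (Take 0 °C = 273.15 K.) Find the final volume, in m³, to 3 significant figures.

V₃ ≈ 0.00284 m³

Convert: T₁ = 803.1 K.
Isothermal, so P V is constant: T₂ = T₁; V₂ = V₁·(P₁/P₂) = 0.001543 m³.
Adiabatic (γ = 1.67), T V^(γ−1) and P V^γ constant: T₃ = T₂·(P₃/P₂)^((γ−1)/γ) = 533.3 K; V₃ = V₂·(P₂/P₃)^(1/γ) = 0.002843 m³.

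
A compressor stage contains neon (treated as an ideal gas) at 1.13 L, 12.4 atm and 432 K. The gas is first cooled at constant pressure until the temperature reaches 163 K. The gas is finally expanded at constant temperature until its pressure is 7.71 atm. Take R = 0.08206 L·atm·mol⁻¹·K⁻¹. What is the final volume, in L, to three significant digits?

P constant ⇒ V ∝ T: P₂ = P₁; V₂ = V₁·(T₂/T₁) = 0.4264 L.
Isothermal, so P V is constant: T₃ = T₂; V₃ = V₂·(P₂/P₃) = 0.6857 L.

V₃ ≈ 0.686 L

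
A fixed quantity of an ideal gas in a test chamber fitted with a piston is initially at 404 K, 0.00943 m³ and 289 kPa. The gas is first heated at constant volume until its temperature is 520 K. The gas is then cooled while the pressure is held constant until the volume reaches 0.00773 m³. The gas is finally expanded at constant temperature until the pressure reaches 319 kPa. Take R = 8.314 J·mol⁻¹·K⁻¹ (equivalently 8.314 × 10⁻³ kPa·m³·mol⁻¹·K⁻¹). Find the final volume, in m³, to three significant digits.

V constant ⇒ P ∝ T: V₂ = V₁; P₂ = P₁·(T₂/T₁) = 372.0 kPa.
Isobaric, so V/T is constant: P₃ = P₂; T₃ = T₂·(V₃/V₂) = 426.3 K.
T constant ⇒ Boyle's law P V = const: T₄ = T₃; V₄ = V₃·(P₃/P₄) = 0.009014 m³.

V₄ ≈ 0.00901 m³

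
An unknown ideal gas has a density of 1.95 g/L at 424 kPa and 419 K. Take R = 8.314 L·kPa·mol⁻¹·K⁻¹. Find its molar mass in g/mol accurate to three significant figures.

ρ = PM/(RT) ⇒ M = ρRT/P = (1.95 × 8.314 × 419.0) / 424

M ≈ 16.0 g/mol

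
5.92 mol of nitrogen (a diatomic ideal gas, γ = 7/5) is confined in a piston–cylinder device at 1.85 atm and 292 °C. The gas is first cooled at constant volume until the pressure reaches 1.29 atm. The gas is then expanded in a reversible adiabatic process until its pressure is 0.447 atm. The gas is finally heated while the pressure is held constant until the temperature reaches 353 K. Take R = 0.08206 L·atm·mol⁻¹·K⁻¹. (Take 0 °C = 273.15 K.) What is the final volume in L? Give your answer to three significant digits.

V₄ ≈ 384 L

Convert: T₁ = 565.1 K.
From PV = nRT: V₁ = nRT₁/P₁ = 148.4 L.
V constant ⇒ P ∝ T: V₂ = V₁; T₂ = T₁·(P₂/P₁) = 394.1 K.
Reversible adiabatic, γ = 7/5: T₃ = T₂·(P₃/P₂)^((γ−1)/γ) = 291.1 K; V₃ = V₂·(P₂/P₃)^(1/γ) = 316.4 L.
P constant ⇒ V ∝ T: P₄ = P₃; V₄ = V₃·(T₄/T₃) = 383.6 L.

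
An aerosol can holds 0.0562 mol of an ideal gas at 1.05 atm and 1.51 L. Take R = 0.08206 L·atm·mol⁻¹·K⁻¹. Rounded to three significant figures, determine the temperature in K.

T ≈ 344 K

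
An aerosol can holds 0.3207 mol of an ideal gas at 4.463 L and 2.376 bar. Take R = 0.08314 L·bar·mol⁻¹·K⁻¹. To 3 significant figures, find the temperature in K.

T ≈ 398 K

PV = nRT ⇒ T = PV/(nR) = (2.376 × 4.463) / (0.3207 × 0.08314)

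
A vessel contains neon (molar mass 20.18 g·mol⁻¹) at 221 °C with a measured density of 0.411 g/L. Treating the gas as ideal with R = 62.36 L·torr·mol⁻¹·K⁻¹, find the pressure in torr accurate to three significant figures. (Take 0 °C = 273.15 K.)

P ≈ 628 torr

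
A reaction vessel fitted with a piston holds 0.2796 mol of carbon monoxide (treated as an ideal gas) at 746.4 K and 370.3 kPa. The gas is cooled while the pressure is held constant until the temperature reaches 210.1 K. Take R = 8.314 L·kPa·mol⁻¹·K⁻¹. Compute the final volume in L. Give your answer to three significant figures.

V₂ ≈ 1.32 L

From PV = nRT: V₁ = nRT₁/P₁ = 4.686 L.
Isobaric, so V/T is constant: P₂ = P₁; V₂ = V₁·(T₂/T₁) = 1.319 L.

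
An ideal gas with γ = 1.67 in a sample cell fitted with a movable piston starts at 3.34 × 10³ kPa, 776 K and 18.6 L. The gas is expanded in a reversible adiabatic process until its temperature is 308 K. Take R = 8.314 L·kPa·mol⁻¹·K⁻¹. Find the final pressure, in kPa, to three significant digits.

P₂ ≈ 334 kPa

Adiabatic (γ = 1.67), T V^(γ−1) and P V^γ constant: P₂ = P₁·(T₂/T₁)^(γ/(γ−1)) = 333.8 kPa; V₂ = V₁·(T₁/T₂)^(1/(γ−1)) = 73.87 L.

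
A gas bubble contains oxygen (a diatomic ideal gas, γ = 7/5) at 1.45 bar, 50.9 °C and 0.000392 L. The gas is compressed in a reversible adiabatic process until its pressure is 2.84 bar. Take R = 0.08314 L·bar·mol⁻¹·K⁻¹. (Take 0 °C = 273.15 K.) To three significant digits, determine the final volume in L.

Convert: T₁ = 324.0 K.
Adiabatic (γ = 7/5), T V^(γ−1) and P V^γ constant: T₂ = T₁·(P₂/P₁)^((γ−1)/γ) = 392.7 K; V₂ = V₁·(P₁/P₂)^(1/γ) = 0.0002425 L.

V₂ ≈ 0.000243 L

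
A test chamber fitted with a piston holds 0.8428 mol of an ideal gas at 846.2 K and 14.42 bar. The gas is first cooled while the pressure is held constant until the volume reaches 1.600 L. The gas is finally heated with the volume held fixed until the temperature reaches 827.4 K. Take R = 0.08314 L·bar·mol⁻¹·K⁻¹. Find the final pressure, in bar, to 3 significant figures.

From PV = nRT: V₁ = nRT₁/P₁ = 4.112 L.
Isobaric, so V/T is constant: P₂ = P₁; T₂ = T₁·(V₂/V₁) = 329.3 K.
Isochoric, so P/T is constant: V₃ = V₂; P₃ = P₂·(T₃/T₂) = 36.24 bar.

P₃ ≈ 36.2 bar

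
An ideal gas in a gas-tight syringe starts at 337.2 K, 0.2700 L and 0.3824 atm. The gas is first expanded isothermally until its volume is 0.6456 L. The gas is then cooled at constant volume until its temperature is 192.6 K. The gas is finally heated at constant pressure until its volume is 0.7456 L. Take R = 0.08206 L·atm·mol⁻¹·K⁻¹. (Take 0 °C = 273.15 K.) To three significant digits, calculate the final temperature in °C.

T₄ ≈ -50.7 °C

T constant ⇒ Boyle's law P V = const: T₂ = T₁; P₂ = P₁·(V₁/V₂) = 0.1599 atm.
V constant ⇒ P ∝ T: V₃ = V₂; P₃ = P₂·(T₃/T₂) = 0.09135 atm.
P constant ⇒ V ∝ T: P₄ = P₃; T₄ = T₃·(V₄/V₃) = 222.4 K.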